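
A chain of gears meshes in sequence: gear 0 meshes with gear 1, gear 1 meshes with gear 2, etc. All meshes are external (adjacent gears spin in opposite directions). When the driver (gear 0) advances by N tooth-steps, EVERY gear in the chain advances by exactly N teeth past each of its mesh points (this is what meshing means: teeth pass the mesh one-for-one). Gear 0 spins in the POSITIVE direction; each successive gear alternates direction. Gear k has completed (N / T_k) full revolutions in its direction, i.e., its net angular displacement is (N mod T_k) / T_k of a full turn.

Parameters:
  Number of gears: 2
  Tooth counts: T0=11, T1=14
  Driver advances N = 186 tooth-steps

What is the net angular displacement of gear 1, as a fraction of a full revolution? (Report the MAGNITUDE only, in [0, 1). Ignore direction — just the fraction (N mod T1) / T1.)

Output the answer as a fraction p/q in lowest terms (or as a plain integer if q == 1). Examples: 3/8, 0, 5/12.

Answer: 2/7

Derivation:
Chain of 2 gears, tooth counts: [11, 14]
  gear 0: T0=11, direction=positive, advance = 186 mod 11 = 10 teeth = 10/11 turn
  gear 1: T1=14, direction=negative, advance = 186 mod 14 = 4 teeth = 4/14 turn
Gear 1: 186 mod 14 = 4
Fraction = 4 / 14 = 2/7 (gcd(4,14)=2) = 2/7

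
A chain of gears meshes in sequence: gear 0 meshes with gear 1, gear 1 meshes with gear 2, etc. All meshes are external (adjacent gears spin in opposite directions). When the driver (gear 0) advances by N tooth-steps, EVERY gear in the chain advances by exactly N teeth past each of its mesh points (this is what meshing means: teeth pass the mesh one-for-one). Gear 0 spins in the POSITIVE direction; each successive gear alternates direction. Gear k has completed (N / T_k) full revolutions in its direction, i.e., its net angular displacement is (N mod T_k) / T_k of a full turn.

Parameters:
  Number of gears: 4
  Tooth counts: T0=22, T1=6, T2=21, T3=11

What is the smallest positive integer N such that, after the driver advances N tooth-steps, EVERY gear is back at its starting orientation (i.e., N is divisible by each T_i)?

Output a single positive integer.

Gear k returns to start when N is a multiple of T_k.
All gears at start simultaneously when N is a common multiple of [22, 6, 21, 11]; the smallest such N is lcm(22, 6, 21, 11).
Start: lcm = T0 = 22
Fold in T1=6: gcd(22, 6) = 2; lcm(22, 6) = 22 * 6 / 2 = 132 / 2 = 66
Fold in T2=21: gcd(66, 21) = 3; lcm(66, 21) = 66 * 21 / 3 = 1386 / 3 = 462
Fold in T3=11: gcd(462, 11) = 11; lcm(462, 11) = 462 * 11 / 11 = 5082 / 11 = 462
Full cycle length = 462

Answer: 462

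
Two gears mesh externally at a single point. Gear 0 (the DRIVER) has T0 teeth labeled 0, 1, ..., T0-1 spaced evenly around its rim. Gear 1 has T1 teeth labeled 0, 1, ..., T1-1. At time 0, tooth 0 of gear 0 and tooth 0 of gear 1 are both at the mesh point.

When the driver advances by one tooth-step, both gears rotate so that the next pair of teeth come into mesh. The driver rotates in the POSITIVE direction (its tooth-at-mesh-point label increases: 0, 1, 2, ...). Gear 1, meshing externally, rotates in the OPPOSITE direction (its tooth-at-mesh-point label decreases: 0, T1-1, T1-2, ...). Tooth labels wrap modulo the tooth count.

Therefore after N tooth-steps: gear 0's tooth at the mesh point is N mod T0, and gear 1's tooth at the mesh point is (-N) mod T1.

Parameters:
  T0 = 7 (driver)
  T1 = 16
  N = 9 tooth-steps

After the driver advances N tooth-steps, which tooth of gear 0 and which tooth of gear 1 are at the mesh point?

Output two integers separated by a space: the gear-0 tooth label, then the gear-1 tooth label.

Answer: 2 7

Derivation:
Gear 0 (driver, T0=7): tooth at mesh = N mod T0
  9 = 1 * 7 + 2, so 9 mod 7 = 2
  gear 0 tooth = 2
Gear 1 (driven, T1=16): tooth at mesh = (-N) mod T1
  9 = 0 * 16 + 9, so 9 mod 16 = 9
  (-9) mod 16 = (-9) mod 16 = 16 - 9 = 7
Mesh after 9 steps: gear-0 tooth 2 meets gear-1 tooth 7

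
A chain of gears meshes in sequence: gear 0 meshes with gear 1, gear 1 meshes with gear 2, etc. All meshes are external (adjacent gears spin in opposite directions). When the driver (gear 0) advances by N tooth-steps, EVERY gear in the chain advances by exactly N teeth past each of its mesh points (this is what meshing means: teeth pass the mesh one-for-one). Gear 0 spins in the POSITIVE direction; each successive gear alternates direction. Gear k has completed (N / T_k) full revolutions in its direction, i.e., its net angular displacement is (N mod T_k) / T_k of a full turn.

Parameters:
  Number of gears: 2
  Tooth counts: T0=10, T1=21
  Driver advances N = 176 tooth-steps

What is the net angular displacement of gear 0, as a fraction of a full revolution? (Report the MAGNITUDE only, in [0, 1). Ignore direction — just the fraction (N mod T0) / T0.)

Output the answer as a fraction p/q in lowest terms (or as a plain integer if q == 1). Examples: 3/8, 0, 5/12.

Chain of 2 gears, tooth counts: [10, 21]
  gear 0: T0=10, direction=positive, advance = 176 mod 10 = 6 teeth = 6/10 turn
  gear 1: T1=21, direction=negative, advance = 176 mod 21 = 8 teeth = 8/21 turn
Gear 0: 176 mod 10 = 6
Fraction = 6 / 10 = 3/5 (gcd(6,10)=2) = 3/5

Answer: 3/5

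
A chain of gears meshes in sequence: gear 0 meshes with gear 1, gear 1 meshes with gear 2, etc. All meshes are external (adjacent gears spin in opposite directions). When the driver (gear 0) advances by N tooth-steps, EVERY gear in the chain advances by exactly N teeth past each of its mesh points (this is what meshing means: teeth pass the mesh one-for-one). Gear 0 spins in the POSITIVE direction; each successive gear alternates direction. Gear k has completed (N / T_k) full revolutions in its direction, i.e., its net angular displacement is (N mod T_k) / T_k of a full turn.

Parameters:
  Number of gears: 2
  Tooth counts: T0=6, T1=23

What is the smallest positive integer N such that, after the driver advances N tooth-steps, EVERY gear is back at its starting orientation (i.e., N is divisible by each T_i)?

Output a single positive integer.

Gear k returns to start when N is a multiple of T_k.
All gears at start simultaneously when N is a common multiple of [6, 23]; the smallest such N is lcm(6, 23).
Start: lcm = T0 = 6
Fold in T1=23: gcd(6, 23) = 1; lcm(6, 23) = 6 * 23 / 1 = 138 / 1 = 138
Full cycle length = 138

Answer: 138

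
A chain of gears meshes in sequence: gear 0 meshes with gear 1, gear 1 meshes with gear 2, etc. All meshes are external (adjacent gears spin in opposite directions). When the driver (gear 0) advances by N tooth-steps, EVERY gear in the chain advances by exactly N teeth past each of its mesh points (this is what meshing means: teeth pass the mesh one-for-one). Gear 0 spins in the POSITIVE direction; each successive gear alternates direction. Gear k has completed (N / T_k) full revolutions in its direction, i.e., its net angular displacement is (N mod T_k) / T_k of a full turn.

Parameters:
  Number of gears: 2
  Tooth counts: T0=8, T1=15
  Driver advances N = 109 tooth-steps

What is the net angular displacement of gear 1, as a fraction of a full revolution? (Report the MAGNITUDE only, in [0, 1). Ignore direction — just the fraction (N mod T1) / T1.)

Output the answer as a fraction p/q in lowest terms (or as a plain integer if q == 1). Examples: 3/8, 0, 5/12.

Answer: 4/15

Derivation:
Chain of 2 gears, tooth counts: [8, 15]
  gear 0: T0=8, direction=positive, advance = 109 mod 8 = 5 teeth = 5/8 turn
  gear 1: T1=15, direction=negative, advance = 109 mod 15 = 4 teeth = 4/15 turn
Gear 1: 109 mod 15 = 4
Fraction = 4 / 15 = 4/15 (gcd(4,15)=1) = 4/15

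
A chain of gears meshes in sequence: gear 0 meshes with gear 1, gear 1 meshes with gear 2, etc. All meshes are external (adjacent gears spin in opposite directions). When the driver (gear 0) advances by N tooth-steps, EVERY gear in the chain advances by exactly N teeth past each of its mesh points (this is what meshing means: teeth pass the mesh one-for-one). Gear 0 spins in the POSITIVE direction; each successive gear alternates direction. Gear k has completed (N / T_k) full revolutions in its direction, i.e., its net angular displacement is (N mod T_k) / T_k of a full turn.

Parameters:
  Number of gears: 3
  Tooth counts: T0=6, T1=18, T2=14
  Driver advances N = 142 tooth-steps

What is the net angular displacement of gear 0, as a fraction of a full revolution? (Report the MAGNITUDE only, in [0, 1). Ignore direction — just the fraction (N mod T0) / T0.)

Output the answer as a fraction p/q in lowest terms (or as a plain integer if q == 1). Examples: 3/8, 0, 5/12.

Answer: 2/3

Derivation:
Chain of 3 gears, tooth counts: [6, 18, 14]
  gear 0: T0=6, direction=positive, advance = 142 mod 6 = 4 teeth = 4/6 turn
  gear 1: T1=18, direction=negative, advance = 142 mod 18 = 16 teeth = 16/18 turn
  gear 2: T2=14, direction=positive, advance = 142 mod 14 = 2 teeth = 2/14 turn
Gear 0: 142 mod 6 = 4
Fraction = 4 / 6 = 2/3 (gcd(4,6)=2) = 2/3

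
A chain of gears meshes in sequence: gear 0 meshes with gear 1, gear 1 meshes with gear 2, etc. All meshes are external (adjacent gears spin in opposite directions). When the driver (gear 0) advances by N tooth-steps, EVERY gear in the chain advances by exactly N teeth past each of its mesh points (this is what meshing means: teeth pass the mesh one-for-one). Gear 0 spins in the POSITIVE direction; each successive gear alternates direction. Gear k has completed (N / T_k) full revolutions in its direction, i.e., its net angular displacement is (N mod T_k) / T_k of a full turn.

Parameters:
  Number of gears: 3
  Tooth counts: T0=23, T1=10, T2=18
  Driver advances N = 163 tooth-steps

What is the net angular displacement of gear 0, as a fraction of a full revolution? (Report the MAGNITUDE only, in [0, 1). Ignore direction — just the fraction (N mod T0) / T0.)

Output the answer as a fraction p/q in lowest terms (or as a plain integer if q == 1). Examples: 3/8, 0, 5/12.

Answer: 2/23

Derivation:
Chain of 3 gears, tooth counts: [23, 10, 18]
  gear 0: T0=23, direction=positive, advance = 163 mod 23 = 2 teeth = 2/23 turn
  gear 1: T1=10, direction=negative, advance = 163 mod 10 = 3 teeth = 3/10 turn
  gear 2: T2=18, direction=positive, advance = 163 mod 18 = 1 teeth = 1/18 turn
Gear 0: 163 mod 23 = 2
Fraction = 2 / 23 = 2/23 (gcd(2,23)=1) = 2/23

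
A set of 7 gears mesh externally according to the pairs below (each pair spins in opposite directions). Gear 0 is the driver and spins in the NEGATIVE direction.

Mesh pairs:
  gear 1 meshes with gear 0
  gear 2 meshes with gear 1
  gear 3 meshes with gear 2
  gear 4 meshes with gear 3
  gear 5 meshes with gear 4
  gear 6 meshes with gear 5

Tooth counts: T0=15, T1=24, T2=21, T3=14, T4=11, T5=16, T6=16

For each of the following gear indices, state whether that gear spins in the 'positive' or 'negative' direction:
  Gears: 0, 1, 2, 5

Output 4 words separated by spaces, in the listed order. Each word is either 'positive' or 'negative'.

Answer: negative positive negative positive

Derivation:
Gear 0 (driver): negative (depth 0)
  gear 1: meshes with gear 0 -> depth 1 -> positive (opposite of gear 0)
  gear 2: meshes with gear 1 -> depth 2 -> negative (opposite of gear 1)
  gear 3: meshes with gear 2 -> depth 3 -> positive (opposite of gear 2)
  gear 4: meshes with gear 3 -> depth 4 -> negative (opposite of gear 3)
  gear 5: meshes with gear 4 -> depth 5 -> positive (opposite of gear 4)
  gear 6: meshes with gear 5 -> depth 6 -> negative (opposite of gear 5)
Queried indices 0, 1, 2, 5 -> negative, positive, negative, positive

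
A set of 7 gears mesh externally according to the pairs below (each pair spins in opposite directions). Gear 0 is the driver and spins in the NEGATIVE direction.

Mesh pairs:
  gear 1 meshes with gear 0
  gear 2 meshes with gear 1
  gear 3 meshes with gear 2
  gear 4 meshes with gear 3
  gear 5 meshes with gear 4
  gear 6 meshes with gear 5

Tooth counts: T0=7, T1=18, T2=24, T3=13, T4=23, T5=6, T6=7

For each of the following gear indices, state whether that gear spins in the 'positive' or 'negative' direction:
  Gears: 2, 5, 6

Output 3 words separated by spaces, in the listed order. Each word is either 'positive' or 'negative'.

Gear 0 (driver): negative (depth 0)
  gear 1: meshes with gear 0 -> depth 1 -> positive (opposite of gear 0)
  gear 2: meshes with gear 1 -> depth 2 -> negative (opposite of gear 1)
  gear 3: meshes with gear 2 -> depth 3 -> positive (opposite of gear 2)
  gear 4: meshes with gear 3 -> depth 4 -> negative (opposite of gear 3)
  gear 5: meshes with gear 4 -> depth 5 -> positive (opposite of gear 4)
  gear 6: meshes with gear 5 -> depth 6 -> negative (opposite of gear 5)
Queried indices 2, 5, 6 -> negative, positive, negative

Answer: negative positive negative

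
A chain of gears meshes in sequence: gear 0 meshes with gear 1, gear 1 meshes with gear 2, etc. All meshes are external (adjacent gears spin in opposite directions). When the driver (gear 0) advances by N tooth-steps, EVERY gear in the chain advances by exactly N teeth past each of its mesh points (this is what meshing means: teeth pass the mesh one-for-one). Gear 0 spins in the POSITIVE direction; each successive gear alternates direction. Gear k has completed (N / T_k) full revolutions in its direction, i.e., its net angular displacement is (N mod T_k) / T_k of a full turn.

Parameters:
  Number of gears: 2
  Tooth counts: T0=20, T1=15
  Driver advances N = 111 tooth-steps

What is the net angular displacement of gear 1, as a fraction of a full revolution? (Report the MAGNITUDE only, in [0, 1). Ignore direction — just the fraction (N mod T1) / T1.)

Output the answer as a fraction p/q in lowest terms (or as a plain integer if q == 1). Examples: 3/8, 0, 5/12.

Answer: 2/5

Derivation:
Chain of 2 gears, tooth counts: [20, 15]
  gear 0: T0=20, direction=positive, advance = 111 mod 20 = 11 teeth = 11/20 turn
  gear 1: T1=15, direction=negative, advance = 111 mod 15 = 6 teeth = 6/15 turn
Gear 1: 111 mod 15 = 6
Fraction = 6 / 15 = 2/5 (gcd(6,15)=3) = 2/5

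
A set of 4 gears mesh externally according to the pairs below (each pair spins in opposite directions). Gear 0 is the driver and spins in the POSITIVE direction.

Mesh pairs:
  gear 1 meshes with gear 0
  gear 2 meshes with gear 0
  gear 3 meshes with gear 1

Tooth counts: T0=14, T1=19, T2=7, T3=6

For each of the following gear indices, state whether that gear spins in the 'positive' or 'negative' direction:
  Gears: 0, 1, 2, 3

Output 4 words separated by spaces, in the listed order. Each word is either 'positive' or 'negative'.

Answer: positive negative negative positive

Derivation:
Gear 0 (driver): positive (depth 0)
  gear 1: meshes with gear 0 -> depth 1 -> negative (opposite of gear 0)
  gear 2: meshes with gear 0 -> depth 1 -> negative (opposite of gear 0)
  gear 3: meshes with gear 1 -> depth 2 -> positive (opposite of gear 1)
Queried indices 0, 1, 2, 3 -> positive, negative, negative, positive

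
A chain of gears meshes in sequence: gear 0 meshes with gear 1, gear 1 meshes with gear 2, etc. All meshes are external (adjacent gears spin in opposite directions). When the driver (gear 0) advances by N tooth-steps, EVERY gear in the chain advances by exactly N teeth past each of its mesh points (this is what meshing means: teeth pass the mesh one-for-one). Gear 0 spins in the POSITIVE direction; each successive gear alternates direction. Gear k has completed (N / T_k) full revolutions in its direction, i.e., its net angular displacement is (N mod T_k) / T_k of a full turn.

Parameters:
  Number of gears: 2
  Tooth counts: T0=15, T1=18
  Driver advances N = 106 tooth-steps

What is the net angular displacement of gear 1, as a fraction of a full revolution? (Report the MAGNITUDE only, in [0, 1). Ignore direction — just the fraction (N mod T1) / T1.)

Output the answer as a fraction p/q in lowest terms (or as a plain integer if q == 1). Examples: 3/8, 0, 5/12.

Chain of 2 gears, tooth counts: [15, 18]
  gear 0: T0=15, direction=positive, advance = 106 mod 15 = 1 teeth = 1/15 turn
  gear 1: T1=18, direction=negative, advance = 106 mod 18 = 16 teeth = 16/18 turn
Gear 1: 106 mod 18 = 16
Fraction = 16 / 18 = 8/9 (gcd(16,18)=2) = 8/9

Answer: 8/9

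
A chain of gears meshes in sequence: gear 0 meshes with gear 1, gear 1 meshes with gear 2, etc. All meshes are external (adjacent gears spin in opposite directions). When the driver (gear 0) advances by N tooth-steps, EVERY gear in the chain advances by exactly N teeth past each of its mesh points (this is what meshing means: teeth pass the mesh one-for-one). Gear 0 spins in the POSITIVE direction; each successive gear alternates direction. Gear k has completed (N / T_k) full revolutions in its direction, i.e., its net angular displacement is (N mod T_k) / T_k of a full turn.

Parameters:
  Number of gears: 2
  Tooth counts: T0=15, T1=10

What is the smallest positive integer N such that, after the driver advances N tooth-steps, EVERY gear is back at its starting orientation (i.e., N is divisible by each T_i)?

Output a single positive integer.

Answer: 30

Derivation:
Gear k returns to start when N is a multiple of T_k.
All gears at start simultaneously when N is a common multiple of [15, 10]; the smallest such N is lcm(15, 10).
Start: lcm = T0 = 15
Fold in T1=10: gcd(15, 10) = 5; lcm(15, 10) = 15 * 10 / 5 = 150 / 5 = 30
Full cycle length = 30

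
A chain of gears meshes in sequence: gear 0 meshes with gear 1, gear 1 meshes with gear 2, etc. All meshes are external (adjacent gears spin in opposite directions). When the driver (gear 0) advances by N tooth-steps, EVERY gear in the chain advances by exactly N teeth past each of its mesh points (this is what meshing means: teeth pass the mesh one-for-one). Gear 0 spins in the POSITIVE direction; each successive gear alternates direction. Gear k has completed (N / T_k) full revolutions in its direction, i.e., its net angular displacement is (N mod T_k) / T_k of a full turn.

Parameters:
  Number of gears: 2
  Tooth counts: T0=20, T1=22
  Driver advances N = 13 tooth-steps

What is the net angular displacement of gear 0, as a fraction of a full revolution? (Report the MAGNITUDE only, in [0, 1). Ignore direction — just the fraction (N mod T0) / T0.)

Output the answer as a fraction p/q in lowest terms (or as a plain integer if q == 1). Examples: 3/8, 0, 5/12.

Chain of 2 gears, tooth counts: [20, 22]
  gear 0: T0=20, direction=positive, advance = 13 mod 20 = 13 teeth = 13/20 turn
  gear 1: T1=22, direction=negative, advance = 13 mod 22 = 13 teeth = 13/22 turn
Gear 0: 13 mod 20 = 13
Fraction = 13 / 20 = 13/20 (gcd(13,20)=1) = 13/20

Answer: 13/20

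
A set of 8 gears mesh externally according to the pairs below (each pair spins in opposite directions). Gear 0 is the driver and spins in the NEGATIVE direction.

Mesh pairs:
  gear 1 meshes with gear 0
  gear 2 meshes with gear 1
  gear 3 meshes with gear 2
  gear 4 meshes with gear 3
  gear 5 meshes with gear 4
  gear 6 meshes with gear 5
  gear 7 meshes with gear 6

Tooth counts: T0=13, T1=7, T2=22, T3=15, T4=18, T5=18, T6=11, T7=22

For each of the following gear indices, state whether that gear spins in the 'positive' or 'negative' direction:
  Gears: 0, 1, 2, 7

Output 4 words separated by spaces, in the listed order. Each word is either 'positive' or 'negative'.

Answer: negative positive negative positive

Derivation:
Gear 0 (driver): negative (depth 0)
  gear 1: meshes with gear 0 -> depth 1 -> positive (opposite of gear 0)
  gear 2: meshes with gear 1 -> depth 2 -> negative (opposite of gear 1)
  gear 3: meshes with gear 2 -> depth 3 -> positive (opposite of gear 2)
  gear 4: meshes with gear 3 -> depth 4 -> negative (opposite of gear 3)
  gear 5: meshes with gear 4 -> depth 5 -> positive (opposite of gear 4)
  gear 6: meshes with gear 5 -> depth 6 -> negative (opposite of gear 5)
  gear 7: meshes with gear 6 -> depth 7 -> positive (opposite of gear 6)
Queried indices 0, 1, 2, 7 -> negative, positive, negative, positive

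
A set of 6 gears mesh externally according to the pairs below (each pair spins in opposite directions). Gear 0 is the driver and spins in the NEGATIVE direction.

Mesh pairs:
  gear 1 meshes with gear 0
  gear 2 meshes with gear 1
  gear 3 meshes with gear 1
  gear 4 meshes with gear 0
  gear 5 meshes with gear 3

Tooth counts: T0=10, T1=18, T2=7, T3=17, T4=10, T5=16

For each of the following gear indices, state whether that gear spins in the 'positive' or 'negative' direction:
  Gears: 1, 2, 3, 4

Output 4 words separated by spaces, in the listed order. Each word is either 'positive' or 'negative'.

Answer: positive negative negative positive

Derivation:
Gear 0 (driver): negative (depth 0)
  gear 1: meshes with gear 0 -> depth 1 -> positive (opposite of gear 0)
  gear 2: meshes with gear 1 -> depth 2 -> negative (opposite of gear 1)
  gear 3: meshes with gear 1 -> depth 2 -> negative (opposite of gear 1)
  gear 4: meshes with gear 0 -> depth 1 -> positive (opposite of gear 0)
  gear 5: meshes with gear 3 -> depth 3 -> positive (opposite of gear 3)
Queried indices 1, 2, 3, 4 -> positive, negative, negative, positive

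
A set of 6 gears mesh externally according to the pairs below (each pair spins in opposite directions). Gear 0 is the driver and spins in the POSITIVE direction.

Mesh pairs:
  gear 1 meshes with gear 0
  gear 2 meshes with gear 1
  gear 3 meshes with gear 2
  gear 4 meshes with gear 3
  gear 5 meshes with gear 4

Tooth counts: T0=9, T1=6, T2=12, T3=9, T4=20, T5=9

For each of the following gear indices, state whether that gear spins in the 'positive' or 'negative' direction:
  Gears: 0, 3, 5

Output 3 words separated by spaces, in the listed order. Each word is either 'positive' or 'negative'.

Gear 0 (driver): positive (depth 0)
  gear 1: meshes with gear 0 -> depth 1 -> negative (opposite of gear 0)
  gear 2: meshes with gear 1 -> depth 2 -> positive (opposite of gear 1)
  gear 3: meshes with gear 2 -> depth 3 -> negative (opposite of gear 2)
  gear 4: meshes with gear 3 -> depth 4 -> positive (opposite of gear 3)
  gear 5: meshes with gear 4 -> depth 5 -> negative (opposite of gear 4)
Queried indices 0, 3, 5 -> positive, negative, negative

Answer: positive negative negative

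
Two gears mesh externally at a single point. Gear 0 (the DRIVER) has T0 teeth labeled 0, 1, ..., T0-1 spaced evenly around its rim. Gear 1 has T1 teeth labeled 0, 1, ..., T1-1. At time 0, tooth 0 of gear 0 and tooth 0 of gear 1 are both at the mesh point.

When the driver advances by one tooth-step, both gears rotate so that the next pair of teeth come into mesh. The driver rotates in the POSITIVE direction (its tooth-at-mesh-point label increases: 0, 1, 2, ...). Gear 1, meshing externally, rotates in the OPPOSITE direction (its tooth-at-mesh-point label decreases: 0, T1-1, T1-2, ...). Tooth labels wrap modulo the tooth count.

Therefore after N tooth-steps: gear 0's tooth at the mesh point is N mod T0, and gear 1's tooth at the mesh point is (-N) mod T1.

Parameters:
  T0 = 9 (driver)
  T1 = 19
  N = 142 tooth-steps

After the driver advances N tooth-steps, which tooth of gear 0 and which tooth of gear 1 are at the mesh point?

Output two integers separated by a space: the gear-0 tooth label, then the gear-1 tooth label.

Gear 0 (driver, T0=9): tooth at mesh = N mod T0
  142 = 15 * 9 + 7, so 142 mod 9 = 7
  gear 0 tooth = 7
Gear 1 (driven, T1=19): tooth at mesh = (-N) mod T1
  142 = 7 * 19 + 9, so 142 mod 19 = 9
  (-142) mod 19 = (-9) mod 19 = 19 - 9 = 10
Mesh after 142 steps: gear-0 tooth 7 meets gear-1 tooth 10

Answer: 7 10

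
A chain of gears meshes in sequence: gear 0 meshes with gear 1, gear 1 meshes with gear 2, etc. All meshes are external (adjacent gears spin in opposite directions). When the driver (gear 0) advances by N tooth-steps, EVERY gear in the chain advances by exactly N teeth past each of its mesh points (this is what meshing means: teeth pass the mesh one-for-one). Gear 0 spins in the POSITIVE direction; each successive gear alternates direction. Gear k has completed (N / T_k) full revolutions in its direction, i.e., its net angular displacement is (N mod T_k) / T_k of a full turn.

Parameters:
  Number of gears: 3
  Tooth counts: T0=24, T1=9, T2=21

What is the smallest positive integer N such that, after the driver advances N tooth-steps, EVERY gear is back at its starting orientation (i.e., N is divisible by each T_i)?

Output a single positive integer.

Gear k returns to start when N is a multiple of T_k.
All gears at start simultaneously when N is a common multiple of [24, 9, 21]; the smallest such N is lcm(24, 9, 21).
Start: lcm = T0 = 24
Fold in T1=9: gcd(24, 9) = 3; lcm(24, 9) = 24 * 9 / 3 = 216 / 3 = 72
Fold in T2=21: gcd(72, 21) = 3; lcm(72, 21) = 72 * 21 / 3 = 1512 / 3 = 504
Full cycle length = 504

Answer: 504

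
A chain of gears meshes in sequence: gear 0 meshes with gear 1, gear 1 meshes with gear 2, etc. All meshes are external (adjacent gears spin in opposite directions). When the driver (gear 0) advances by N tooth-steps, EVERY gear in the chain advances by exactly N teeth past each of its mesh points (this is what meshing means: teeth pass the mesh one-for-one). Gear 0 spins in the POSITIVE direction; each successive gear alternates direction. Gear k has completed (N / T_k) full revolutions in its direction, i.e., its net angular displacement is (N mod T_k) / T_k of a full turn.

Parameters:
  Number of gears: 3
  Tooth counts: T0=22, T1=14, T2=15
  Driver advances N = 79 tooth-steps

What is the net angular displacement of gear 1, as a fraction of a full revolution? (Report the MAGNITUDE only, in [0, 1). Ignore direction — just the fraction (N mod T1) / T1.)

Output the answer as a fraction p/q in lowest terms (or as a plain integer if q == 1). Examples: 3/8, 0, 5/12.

Chain of 3 gears, tooth counts: [22, 14, 15]
  gear 0: T0=22, direction=positive, advance = 79 mod 22 = 13 teeth = 13/22 turn
  gear 1: T1=14, direction=negative, advance = 79 mod 14 = 9 teeth = 9/14 turn
  gear 2: T2=15, direction=positive, advance = 79 mod 15 = 4 teeth = 4/15 turn
Gear 1: 79 mod 14 = 9
Fraction = 9 / 14 = 9/14 (gcd(9,14)=1) = 9/14

Answer: 9/14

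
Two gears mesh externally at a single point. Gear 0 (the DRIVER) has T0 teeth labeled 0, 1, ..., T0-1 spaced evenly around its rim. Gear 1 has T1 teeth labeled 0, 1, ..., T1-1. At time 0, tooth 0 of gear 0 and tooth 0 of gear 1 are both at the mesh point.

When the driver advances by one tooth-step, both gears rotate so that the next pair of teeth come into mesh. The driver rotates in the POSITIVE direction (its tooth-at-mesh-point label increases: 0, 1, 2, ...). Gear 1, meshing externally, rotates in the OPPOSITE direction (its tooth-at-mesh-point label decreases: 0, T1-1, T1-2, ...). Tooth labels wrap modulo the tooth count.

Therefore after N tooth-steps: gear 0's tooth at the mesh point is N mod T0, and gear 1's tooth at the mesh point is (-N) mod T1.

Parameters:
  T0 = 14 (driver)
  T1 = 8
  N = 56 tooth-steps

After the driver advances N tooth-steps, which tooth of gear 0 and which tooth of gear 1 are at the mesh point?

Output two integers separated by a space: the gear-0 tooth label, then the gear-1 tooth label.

Answer: 0 0

Derivation:
Gear 0 (driver, T0=14): tooth at mesh = N mod T0
  56 = 4 * 14 + 0, so 56 mod 14 = 0
  gear 0 tooth = 0
Gear 1 (driven, T1=8): tooth at mesh = (-N) mod T1
  56 = 7 * 8 + 0, so 56 mod 8 = 0
  (-56) mod 8 = 0
Mesh after 56 steps: gear-0 tooth 0 meets gear-1 tooth 0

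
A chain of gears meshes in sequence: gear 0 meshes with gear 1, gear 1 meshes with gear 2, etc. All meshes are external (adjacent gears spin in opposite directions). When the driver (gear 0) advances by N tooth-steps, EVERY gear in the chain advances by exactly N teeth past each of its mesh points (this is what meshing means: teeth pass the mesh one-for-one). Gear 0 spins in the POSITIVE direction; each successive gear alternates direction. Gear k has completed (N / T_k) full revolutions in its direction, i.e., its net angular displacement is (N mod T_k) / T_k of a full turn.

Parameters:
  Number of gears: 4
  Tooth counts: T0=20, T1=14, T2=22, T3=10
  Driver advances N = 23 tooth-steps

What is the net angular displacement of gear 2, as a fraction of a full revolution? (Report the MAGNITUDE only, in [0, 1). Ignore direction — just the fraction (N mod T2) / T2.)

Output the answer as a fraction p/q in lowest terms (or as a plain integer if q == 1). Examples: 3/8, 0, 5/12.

Chain of 4 gears, tooth counts: [20, 14, 22, 10]
  gear 0: T0=20, direction=positive, advance = 23 mod 20 = 3 teeth = 3/20 turn
  gear 1: T1=14, direction=negative, advance = 23 mod 14 = 9 teeth = 9/14 turn
  gear 2: T2=22, direction=positive, advance = 23 mod 22 = 1 teeth = 1/22 turn
  gear 3: T3=10, direction=negative, advance = 23 mod 10 = 3 teeth = 3/10 turn
Gear 2: 23 mod 22 = 1
Fraction = 1 / 22 = 1/22 (gcd(1,22)=1) = 1/22

Answer: 1/22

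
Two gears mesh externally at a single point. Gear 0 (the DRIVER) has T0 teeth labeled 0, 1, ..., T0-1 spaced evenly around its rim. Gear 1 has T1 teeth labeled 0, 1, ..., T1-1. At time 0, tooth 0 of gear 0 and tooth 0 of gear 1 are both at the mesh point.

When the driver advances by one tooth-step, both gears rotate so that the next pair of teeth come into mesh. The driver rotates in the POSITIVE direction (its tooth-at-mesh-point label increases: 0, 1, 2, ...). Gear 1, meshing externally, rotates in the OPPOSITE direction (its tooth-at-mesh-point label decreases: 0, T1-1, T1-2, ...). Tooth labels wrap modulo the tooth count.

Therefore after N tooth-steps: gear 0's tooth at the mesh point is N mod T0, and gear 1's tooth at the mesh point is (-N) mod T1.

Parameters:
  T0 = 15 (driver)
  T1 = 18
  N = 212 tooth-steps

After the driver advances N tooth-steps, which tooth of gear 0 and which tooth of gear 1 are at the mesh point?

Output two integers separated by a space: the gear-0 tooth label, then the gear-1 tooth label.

Gear 0 (driver, T0=15): tooth at mesh = N mod T0
  212 = 14 * 15 + 2, so 212 mod 15 = 2
  gear 0 tooth = 2
Gear 1 (driven, T1=18): tooth at mesh = (-N) mod T1
  212 = 11 * 18 + 14, so 212 mod 18 = 14
  (-212) mod 18 = (-14) mod 18 = 18 - 14 = 4
Mesh after 212 steps: gear-0 tooth 2 meets gear-1 tooth 4

Answer: 2 4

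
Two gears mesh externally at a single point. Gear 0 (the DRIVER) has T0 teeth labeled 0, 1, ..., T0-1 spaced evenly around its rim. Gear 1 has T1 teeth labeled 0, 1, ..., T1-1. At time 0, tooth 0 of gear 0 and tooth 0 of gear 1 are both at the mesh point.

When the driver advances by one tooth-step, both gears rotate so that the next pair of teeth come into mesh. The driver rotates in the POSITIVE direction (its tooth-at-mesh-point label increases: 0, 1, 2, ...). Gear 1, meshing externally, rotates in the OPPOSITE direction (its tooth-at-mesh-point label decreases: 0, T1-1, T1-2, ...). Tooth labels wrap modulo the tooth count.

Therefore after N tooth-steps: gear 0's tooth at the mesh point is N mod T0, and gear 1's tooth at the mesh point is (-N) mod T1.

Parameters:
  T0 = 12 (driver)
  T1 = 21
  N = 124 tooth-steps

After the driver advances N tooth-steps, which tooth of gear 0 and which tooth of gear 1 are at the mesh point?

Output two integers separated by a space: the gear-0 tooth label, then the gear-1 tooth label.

Gear 0 (driver, T0=12): tooth at mesh = N mod T0
  124 = 10 * 12 + 4, so 124 mod 12 = 4
  gear 0 tooth = 4
Gear 1 (driven, T1=21): tooth at mesh = (-N) mod T1
  124 = 5 * 21 + 19, so 124 mod 21 = 19
  (-124) mod 21 = (-19) mod 21 = 21 - 19 = 2
Mesh after 124 steps: gear-0 tooth 4 meets gear-1 tooth 2

Answer: 4 2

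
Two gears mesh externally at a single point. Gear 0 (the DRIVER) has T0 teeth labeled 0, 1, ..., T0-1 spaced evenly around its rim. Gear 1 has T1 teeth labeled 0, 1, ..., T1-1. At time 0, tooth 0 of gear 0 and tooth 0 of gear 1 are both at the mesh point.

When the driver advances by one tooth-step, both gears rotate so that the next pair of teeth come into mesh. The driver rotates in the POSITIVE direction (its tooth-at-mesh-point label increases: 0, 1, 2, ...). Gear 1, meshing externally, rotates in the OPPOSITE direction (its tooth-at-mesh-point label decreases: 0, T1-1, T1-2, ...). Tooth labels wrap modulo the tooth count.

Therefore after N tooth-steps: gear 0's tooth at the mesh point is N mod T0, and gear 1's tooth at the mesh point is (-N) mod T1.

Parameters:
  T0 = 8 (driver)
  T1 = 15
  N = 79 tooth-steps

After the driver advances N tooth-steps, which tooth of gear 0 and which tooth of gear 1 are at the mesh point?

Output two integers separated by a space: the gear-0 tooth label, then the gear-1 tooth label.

Gear 0 (driver, T0=8): tooth at mesh = N mod T0
  79 = 9 * 8 + 7, so 79 mod 8 = 7
  gear 0 tooth = 7
Gear 1 (driven, T1=15): tooth at mesh = (-N) mod T1
  79 = 5 * 15 + 4, so 79 mod 15 = 4
  (-79) mod 15 = (-4) mod 15 = 15 - 4 = 11
Mesh after 79 steps: gear-0 tooth 7 meets gear-1 tooth 11

Answer: 7 11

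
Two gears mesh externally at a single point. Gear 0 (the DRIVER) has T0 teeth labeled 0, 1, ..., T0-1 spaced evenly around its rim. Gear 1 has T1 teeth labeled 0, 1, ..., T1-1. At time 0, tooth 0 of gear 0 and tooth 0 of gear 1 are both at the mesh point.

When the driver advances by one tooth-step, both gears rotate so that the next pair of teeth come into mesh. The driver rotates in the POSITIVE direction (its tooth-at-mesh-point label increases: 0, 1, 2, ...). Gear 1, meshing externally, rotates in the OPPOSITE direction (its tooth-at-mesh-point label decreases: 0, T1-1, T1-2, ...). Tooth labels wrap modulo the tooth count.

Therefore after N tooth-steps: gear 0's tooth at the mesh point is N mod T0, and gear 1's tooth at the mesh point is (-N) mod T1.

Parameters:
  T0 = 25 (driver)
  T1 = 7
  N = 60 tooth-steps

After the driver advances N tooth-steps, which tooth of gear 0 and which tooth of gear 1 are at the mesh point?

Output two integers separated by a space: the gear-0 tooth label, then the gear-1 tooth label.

Answer: 10 3

Derivation:
Gear 0 (driver, T0=25): tooth at mesh = N mod T0
  60 = 2 * 25 + 10, so 60 mod 25 = 10
  gear 0 tooth = 10
Gear 1 (driven, T1=7): tooth at mesh = (-N) mod T1
  60 = 8 * 7 + 4, so 60 mod 7 = 4
  (-60) mod 7 = (-4) mod 7 = 7 - 4 = 3
Mesh after 60 steps: gear-0 tooth 10 meets gear-1 tooth 3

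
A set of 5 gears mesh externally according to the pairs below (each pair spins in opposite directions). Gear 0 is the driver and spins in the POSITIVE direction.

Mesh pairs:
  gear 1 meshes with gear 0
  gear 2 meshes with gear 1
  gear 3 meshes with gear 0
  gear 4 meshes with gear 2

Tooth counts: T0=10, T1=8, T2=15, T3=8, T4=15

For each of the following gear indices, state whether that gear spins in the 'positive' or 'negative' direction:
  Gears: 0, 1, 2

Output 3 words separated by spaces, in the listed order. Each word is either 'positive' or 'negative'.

Gear 0 (driver): positive (depth 0)
  gear 1: meshes with gear 0 -> depth 1 -> negative (opposite of gear 0)
  gear 2: meshes with gear 1 -> depth 2 -> positive (opposite of gear 1)
  gear 3: meshes with gear 0 -> depth 1 -> negative (opposite of gear 0)
  gear 4: meshes with gear 2 -> depth 3 -> negative (opposite of gear 2)
Queried indices 0, 1, 2 -> positive, negative, positive

Answer: positive negative positive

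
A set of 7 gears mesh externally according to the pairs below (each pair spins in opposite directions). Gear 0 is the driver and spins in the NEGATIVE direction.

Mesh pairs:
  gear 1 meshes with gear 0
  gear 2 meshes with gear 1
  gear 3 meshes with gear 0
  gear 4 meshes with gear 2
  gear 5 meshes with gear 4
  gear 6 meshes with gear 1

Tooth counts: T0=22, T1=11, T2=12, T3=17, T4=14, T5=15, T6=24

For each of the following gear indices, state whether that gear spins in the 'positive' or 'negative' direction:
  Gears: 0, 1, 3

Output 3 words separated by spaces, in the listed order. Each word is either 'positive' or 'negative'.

Gear 0 (driver): negative (depth 0)
  gear 1: meshes with gear 0 -> depth 1 -> positive (opposite of gear 0)
  gear 2: meshes with gear 1 -> depth 2 -> negative (opposite of gear 1)
  gear 3: meshes with gear 0 -> depth 1 -> positive (opposite of gear 0)
  gear 4: meshes with gear 2 -> depth 3 -> positive (opposite of gear 2)
  gear 5: meshes with gear 4 -> depth 4 -> negative (opposite of gear 4)
  gear 6: meshes with gear 1 -> depth 2 -> negative (opposite of gear 1)
Queried indices 0, 1, 3 -> negative, positive, positive

Answer: negative positive positive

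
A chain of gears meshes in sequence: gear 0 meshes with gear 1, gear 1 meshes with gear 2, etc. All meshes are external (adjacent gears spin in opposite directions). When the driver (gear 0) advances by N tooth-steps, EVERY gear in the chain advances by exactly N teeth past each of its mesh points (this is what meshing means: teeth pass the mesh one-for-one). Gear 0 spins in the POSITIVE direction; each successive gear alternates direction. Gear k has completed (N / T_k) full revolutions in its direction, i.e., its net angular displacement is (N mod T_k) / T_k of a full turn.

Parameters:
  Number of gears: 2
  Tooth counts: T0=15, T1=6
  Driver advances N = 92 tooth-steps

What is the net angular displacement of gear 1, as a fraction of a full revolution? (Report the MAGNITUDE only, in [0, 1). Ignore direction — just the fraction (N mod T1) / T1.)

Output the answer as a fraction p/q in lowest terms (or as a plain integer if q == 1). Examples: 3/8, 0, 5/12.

Answer: 1/3

Derivation:
Chain of 2 gears, tooth counts: [15, 6]
  gear 0: T0=15, direction=positive, advance = 92 mod 15 = 2 teeth = 2/15 turn
  gear 1: T1=6, direction=negative, advance = 92 mod 6 = 2 teeth = 2/6 turn
Gear 1: 92 mod 6 = 2
Fraction = 2 / 6 = 1/3 (gcd(2,6)=2) = 1/3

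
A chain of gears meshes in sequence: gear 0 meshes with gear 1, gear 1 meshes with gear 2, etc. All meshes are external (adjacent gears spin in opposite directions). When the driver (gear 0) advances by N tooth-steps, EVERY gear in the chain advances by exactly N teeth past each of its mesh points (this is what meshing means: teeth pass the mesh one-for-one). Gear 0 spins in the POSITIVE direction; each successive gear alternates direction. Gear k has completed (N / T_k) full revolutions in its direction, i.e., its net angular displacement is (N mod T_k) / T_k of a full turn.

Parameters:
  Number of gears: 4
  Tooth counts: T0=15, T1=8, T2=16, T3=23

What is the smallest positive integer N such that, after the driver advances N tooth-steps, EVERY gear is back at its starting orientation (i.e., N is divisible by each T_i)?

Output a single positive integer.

Answer: 5520

Derivation:
Gear k returns to start when N is a multiple of T_k.
All gears at start simultaneously when N is a common multiple of [15, 8, 16, 23]; the smallest such N is lcm(15, 8, 16, 23).
Start: lcm = T0 = 15
Fold in T1=8: gcd(15, 8) = 1; lcm(15, 8) = 15 * 8 / 1 = 120 / 1 = 120
Fold in T2=16: gcd(120, 16) = 8; lcm(120, 16) = 120 * 16 / 8 = 1920 / 8 = 240
Fold in T3=23: gcd(240, 23) = 1; lcm(240, 23) = 240 * 23 / 1 = 5520 / 1 = 5520
Full cycle length = 5520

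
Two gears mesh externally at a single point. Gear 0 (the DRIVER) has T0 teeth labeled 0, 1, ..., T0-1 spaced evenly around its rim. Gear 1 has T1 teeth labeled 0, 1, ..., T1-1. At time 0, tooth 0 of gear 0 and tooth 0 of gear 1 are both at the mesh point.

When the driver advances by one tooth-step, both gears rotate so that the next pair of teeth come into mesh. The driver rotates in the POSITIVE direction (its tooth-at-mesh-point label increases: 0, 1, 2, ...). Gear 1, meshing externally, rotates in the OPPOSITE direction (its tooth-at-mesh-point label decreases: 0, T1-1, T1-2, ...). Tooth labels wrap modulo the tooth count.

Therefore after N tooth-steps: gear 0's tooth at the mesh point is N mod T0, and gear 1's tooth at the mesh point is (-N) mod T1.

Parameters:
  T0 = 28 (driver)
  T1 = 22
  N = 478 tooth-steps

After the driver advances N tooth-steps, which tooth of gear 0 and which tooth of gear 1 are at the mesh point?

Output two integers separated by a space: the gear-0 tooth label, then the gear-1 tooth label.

Gear 0 (driver, T0=28): tooth at mesh = N mod T0
  478 = 17 * 28 + 2, so 478 mod 28 = 2
  gear 0 tooth = 2
Gear 1 (driven, T1=22): tooth at mesh = (-N) mod T1
  478 = 21 * 22 + 16, so 478 mod 22 = 16
  (-478) mod 22 = (-16) mod 22 = 22 - 16 = 6
Mesh after 478 steps: gear-0 tooth 2 meets gear-1 tooth 6

Answer: 2 6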